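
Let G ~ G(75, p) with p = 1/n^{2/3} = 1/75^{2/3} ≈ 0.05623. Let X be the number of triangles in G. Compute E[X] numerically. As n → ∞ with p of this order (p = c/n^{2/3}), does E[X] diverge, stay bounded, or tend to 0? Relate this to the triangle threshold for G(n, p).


Number of potential triangles: C(75, 3) = 67525.
Each occurs with probability p³ ≈ (0.05623)³ ≈ 1.777778e-04.
By linearity: E[X] = C(75, 3)·p³ ≈ 67525 · 1.777778e-04 ≈ 12.0044.
Since α = 2/3 < 1, p = c/n^{2/3} ≫ 1/n is above the triangle threshold p ~ 1/n. Asymptotically E[X] ~ (c³/6)·n^{3(1−α)} = (1³/6)·n^{1} → ∞; triangles are abundant w.h.p.

E[X] ≈ 12.0044; in regime p = Θ(1/n^{2/3}) E[X] diverges (above the triangle threshold p ~ 1/n).


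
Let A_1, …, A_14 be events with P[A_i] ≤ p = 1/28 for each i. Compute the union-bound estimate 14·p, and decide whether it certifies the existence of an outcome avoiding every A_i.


Union bound: P[∪_{i=1}^{14} A_i] ≤ Σ_i P[A_i] ≤ 14·p = 14·(1/28) = 1/2.
Numerically: 1/2 ≈ 0.500.
Is 1/2 < 1? YES.
Since P[∪ A_i] ≤ 1/2 < 1, the complement has P[∩ A_i^c] ≥ 1 − 1/2 = 1/2 > 0, so some outcome avoids every A_i.

14·p = 1/2 ≈ 0.500; existence CERTIFIED by the union bound.


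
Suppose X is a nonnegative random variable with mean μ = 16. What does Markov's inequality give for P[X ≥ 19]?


μ = E[X] = 16, a = 19.
Markov: P[X ≥ 19] ≤ μ/a = (16)/19 = 16/19.
Numerically: ≈ 0.842105.
(Since a = 19 > μ = 16.000000, the bound 16/19 is < 1 and informative.)

P[X ≥ 19] ≤ 16/19 ≈ 0.842105.


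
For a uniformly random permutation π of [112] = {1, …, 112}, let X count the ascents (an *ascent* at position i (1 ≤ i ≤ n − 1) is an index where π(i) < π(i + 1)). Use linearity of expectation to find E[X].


Write X = Σ X_I over i = 1, …, 111, with X_I the indicator of one ascent.
There are 111 indicators.
For each fixed i, the pair (π(i), π(i+1)) is a uniformly random ordered pair of distinct values from {1, …, 112}; by symmetry P[π(i) < π(i+1)] = 1/2.
By linearity: E[X] = 111 · (1/2) = (112 − 1) · (1/2) = 111/2 ≈ 55.5000.

E[X] = 111/2 = 55.5000.


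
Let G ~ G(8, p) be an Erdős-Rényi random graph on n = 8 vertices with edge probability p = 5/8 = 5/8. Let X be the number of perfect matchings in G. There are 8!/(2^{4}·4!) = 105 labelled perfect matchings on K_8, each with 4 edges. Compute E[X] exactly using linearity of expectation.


K_8 has 8!/(2^{4}·4!) = 105 labelled perfect matchings.
For each such perfect matching H, let X_H = 1 if all 4 edges of H are present in G. Then P[X_H = 1] = p^{4} = (5/8)^{4} = 625/4096.
By linearity of expectation: E[X] = Σ_H E[X_H] = 105 · p^{4} = 105 · 625/4096 = 65625/4096.
Numerically: E[X] ≈ 16.0217.

E[X] = 105 · (5/8)^{4} = 65625/4096 ≈ 16.0217.


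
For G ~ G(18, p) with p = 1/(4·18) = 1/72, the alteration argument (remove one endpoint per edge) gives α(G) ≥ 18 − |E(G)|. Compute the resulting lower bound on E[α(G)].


E[|E(G)|] = C(18, 2)·p = 153 · (1/72) = 17/8.
E[α(G)] ≥ n − E[|E(G)|] = 18 − 17/8 = 127/8.
Numerically: ≈ 15.8750.
(This is only a lower bound; the true E[α(G)] may be larger.)

E[α(G)] ≥ 127/8 ≈ 15.8750.


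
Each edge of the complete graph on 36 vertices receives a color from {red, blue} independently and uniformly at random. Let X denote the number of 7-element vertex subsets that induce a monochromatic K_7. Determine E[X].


Let X = Σ_S X_S over the C(36, 7) = 8347680 subsets S of size 7, where X_S = 1 if the K_7 on S is monochromatic.
For a fixed S, the K_7 on S has C(7, 2) = 21 edges. P[all 21 edges red] = (1/2)^21, and likewise for blue, so P[monochromatic] = 2·(1/2)^21 = 2^{1 − 21} = 1/1048576.
By linearity: E[X] = C(36, 7) · 2^{1 − 21} = 8347680 · 1/1048576 = 260865/32768.
Numerically: E[X] ≈ 7.9610.

E[X] = C(36,7)·2^(1−C(7,2)) = 260865/32768 ≈ 7.9610.


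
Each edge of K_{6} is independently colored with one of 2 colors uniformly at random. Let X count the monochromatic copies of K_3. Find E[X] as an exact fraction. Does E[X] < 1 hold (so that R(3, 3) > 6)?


E[X] = C(6, 3) · 2^{1 − 3} = 20 · 2^{−2} = 20/4.
As a reduced fraction: E[X] = 5 ≈ 5.000.
Is E[X] < 1? NO.
Since E[X] ≥ 1, the first-moment bound is inconclusive at n = 6; it does NOT by itself certify R(3, 3) > 6.

E[X] = 5 ≈ 5.000; E[X] ≥ 1; first-moment method inconclusive here.


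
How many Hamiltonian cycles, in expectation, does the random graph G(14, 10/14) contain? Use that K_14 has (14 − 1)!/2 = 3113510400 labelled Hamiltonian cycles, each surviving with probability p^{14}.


K_14 has (14 − 1)!/2 = 3113510400 labelled Hamiltonian cycles.
For each such Hamiltonian cycle H, let X_H = 1 if all 14 edges of H are present in G. Then P[X_H = 1] = p^{14} = (5/7)^{14} = 6103515625/678223072849.
By linearity: E[X] = Σ_H E[X_H] = 3113510400 · p^{14} = 3113510400 · 6103515625/678223072849 = 2714765625000000000/96889010407.
Numerically: E[X] ≈ 2.802e+07.

E[X] = 3113510400 · (5/7)^{14} = 2714765625000000000/96889010407 ≈ 2.802e+07.


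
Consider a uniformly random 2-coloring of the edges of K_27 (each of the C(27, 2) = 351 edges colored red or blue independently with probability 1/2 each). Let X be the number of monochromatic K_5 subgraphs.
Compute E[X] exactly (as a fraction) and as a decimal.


Let X = Σ_S X_S over the C(27, 5) = 80730 subsets S of size 5, where X_S = 1 if the K_5 on S is monochromatic.
For a fixed S, the K_5 on S has C(5, 2) = 10 edges. P[all 10 edges red] = (1/2)^10, and likewise for blue, so P[monochromatic] = 2·(1/2)^10 = 2^{1 − 10} = 1/512.
By linearity: E[X] = C(27, 5) · 2^{1 − 10} = 80730 · 1/512 = 40365/256.
Numerically: E[X] ≈ 157.6758.

E[X] = C(27,5)·2^(1−C(5,2)) = 40365/256 ≈ 157.6758.


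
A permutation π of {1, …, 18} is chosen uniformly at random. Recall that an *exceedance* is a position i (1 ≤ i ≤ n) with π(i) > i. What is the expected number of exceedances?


Write X = Σ_{i=1}^{18} X_i, where X_i = 1_{π(i) > i}.
For each fixed i, π(i) is uniform over {1, …, 18} (marginal of a uniform permutation), so P[π(i) > i] = (n − i)/n. Summing: Σ_{i=1}^{18} (n − i)/n = (0 + 1 + … + 17)/18 = 18(18 − 1)/(2·18) = (18 − 1)/2.
Hence E[X] = Σ_{i=1}^{18} (18 − i)/18 = 17/2 ≈ 8.50000.

E[X] = 17/2 = 8.50000.


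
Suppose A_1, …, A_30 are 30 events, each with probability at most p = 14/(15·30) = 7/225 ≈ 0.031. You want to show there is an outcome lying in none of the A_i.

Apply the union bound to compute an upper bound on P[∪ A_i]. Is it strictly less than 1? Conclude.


Union bound: P[∪_{i=1}^{30} A_i] ≤ Σ_i P[A_i] ≤ 30·p = 30·(7/225) = 14/15.
Numerically: 14/15 ≈ 0.933.
Is 14/15 < 1? YES.
Since P[∪ A_i] ≤ 14/15 < 1, the complement has P[∩ A_i^c] ≥ 1 − 14/15 = 1/15 > 0, so some outcome avoids every A_i.

30·p = 14/15 ≈ 0.933; existence CERTIFIED by the union bound.


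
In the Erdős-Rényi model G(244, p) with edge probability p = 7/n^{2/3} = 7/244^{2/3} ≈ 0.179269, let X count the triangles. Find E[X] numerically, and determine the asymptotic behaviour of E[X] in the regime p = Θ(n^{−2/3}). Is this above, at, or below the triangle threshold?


Number of potential triangles: C(244, 3) = 2391444.
Each occurs with probability p³ ≈ (0.179269)³ ≈ 5.76122010e-03.
By linearity: E[X] = C(244, 3)·p³ ≈ 2391444 · 5.76122010e-03 ≈ 13777.635246.
Since α = 2/3 < 1, p = c/n^{2/3} ≫ 1/n is above the triangle threshold p ~ 1/n. Asymptotically E[X] ~ (c³/6)·n^{3(1−α)} = (7³/6)·n^{1} → ∞; triangles are abundant w.h.p.

E[X] ≈ 13777.635246; in regime p = Θ(1/n^{2/3}) E[X] diverges (above the triangle threshold p ~ 1/n).


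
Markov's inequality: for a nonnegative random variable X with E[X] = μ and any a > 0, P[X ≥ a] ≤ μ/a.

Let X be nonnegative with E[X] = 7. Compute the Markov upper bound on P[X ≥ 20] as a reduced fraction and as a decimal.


μ = E[X] = 7, a = 20.
Markov: P[X ≥ 20] ≤ μ/a = (7)/20 = 7/20.
Numerically: ≈ 0.350000.
(Since a = 20 > μ = 7.000000, the bound 7/20 is < 1 and informative.)

P[X ≥ 20] ≤ 7/20 ≈ 0.350000.


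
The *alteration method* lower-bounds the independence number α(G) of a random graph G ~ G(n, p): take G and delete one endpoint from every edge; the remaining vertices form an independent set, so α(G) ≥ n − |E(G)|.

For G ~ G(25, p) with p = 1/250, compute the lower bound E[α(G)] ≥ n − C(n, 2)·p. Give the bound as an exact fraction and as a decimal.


E[|E(G)|] = C(25, 2)·p = 300 · (1/250) = 6/5.
E[α(G)] ≥ n − E[|E(G)|] = 25 − 6/5 = 119/5.
Numerically: ≈ 23.800000.
(This is only a lower bound; the true E[α(G)] may be larger.)

E[α(G)] ≥ 119/5 ≈ 23.800000.


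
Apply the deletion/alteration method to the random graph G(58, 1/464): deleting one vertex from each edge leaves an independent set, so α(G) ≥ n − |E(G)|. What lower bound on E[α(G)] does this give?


E[|E(G)|] = C(58, 2)·p = 1653 · (1/464) = 57/16.
E[α(G)] ≥ n − E[|E(G)|] = 58 − 57/16 = 871/16.
Numerically: ≈ 54.43750.
(This is only a lower bound; the true E[α(G)] may be larger.)

E[α(G)] ≥ 871/16 ≈ 54.43750.


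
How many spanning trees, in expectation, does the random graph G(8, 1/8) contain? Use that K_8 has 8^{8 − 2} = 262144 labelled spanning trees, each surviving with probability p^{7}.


K_8 has 8^{8 − 2} = 262144 labelled spanning trees.
For each such spanning tree H, let X_H = 1 if all 7 edges of H are present in G. Then P[X_H = 1] = p^{7} = (1/8)^{7} = 1/2097152.
By linearity of expectation: E[X] = Σ_H E[X_H] = 262144 · p^{7} = 262144 · 1/2097152 = 1/8.
Numerically: E[X] ≈ 0.125.

E[X] = 262144 · (1/8)^{7} = 1/8 ≈ 0.125.


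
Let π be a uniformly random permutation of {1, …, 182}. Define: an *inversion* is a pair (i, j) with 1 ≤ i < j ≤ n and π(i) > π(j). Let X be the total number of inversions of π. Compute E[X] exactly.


Write X = Σ X_I over the C(182, 2) = 16471 pairs i < j, with X_I the indicator of one inversion.
There are 16471 indicators.
For each fixed pair i < j, the values π(i) and π(j) are two distinct elements of {1, …, 182} in uniformly random order; by symmetry P[π(i) > π(j)] = 1/2.
By linearity: E[X] = 16471 · (1/2) = C(182, 2) · (1/2) = 16471/2 = 16471/2 ≈ 8235.500000.

E[X] = 16471/2 = 8235.500000.


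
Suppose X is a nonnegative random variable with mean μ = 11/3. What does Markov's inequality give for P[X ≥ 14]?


μ = E[X] = 11/3, a = 14.
Markov: P[X ≥ 14] ≤ μ/a = (11/3)/14 = 11/42.
Numerically: ≈ 0.2619.
(Since a = 14 > μ = 3.6667, the bound 11/42 is < 1 and informative.)

P[X ≥ 14] ≤ 11/42 ≈ 0.2619.


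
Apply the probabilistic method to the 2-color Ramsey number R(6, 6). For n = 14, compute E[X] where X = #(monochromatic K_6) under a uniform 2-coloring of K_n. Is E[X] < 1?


E[X] = C(14, 6) · 2^{1 − 15} = 3003 · 2^{−14} = 3003/16384.
As a reduced fraction: E[X] = 3003/16384 ≈ 0.1833.
Is E[X] < 1? YES.
Since E[X] < 1, there exists a 2-coloring of K_{14} with no monochromatic K_6; hence R(6, 6) > 14.

E[X] = 3003/16384 ≈ 0.1833; E[X] < 1, so R(6, 6) > 14.


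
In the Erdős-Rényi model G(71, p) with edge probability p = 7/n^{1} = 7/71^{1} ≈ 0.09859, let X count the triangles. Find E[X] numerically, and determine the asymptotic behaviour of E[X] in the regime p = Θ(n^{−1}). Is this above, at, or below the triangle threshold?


Number of potential triangles: C(71, 3) = 57155.
Each occurs with probability p³ ≈ (0.09859)³ ≈ 9.583388e-04.
By linearity: E[X] = C(71, 3)·p³ ≈ 57155 · 9.583388e-04 ≈ 54.7739.
Here α = 1, so p = 7/n is exactly at the triangle threshold p ~ 1/n. Asymptotically E[X] → c³/6 = 7³/6 = 343/6 ≈ 57.1667, a bounded constant. In this regime the triangle count is asymptotically Poisson(c³/6).

E[X] ≈ 54.7739; in regime p = Θ(1/n^{1}) E[X] stays bounded (at the triangle threshold p ~ 1/n).


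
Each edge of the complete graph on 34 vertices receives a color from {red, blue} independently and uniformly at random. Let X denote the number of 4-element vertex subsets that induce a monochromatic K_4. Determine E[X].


Let X = Σ_S X_S over the C(34, 4) = 46376 subsets S of size 4, where X_S = 1 if the K_4 on S is monochromatic.
For a fixed S, the K_4 on S has C(4, 2) = 6 edges. P[all 6 edges red] = (1/2)^6, and likewise for blue, so P[monochromatic] = 2·(1/2)^6 = 2^{1 − 6} = 1/32.
Summing: E[X] = C(34, 4) · 2^{1 − 6} = 46376 · 1/32 = 5797/4.
Numerically: E[X] ≈ 1449.2500.

E[X] = C(34,4)·2^(1−C(4,2)) = 5797/4 ≈ 1449.2500.


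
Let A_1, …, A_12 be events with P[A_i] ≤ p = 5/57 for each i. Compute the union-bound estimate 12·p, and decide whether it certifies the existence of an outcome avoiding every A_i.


Union bound: P[∪_{i=1}^{12} A_i] ≤ Σ_i P[A_i] ≤ 12·p = 12·(5/57) = 20/19.
Numerically: 20/19 ≈ 1.05263.
Is 20/19 < 1? NO.
Since the bound 20/19 is ≥ 1, the union bound is uninformative here; it does NOT by itself certify existence.

12·p = 20/19 ≈ 1.05263; existence NOT certified by the union bound.


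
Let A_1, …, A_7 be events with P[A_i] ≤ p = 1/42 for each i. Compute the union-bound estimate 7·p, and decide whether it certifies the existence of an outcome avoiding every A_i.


Union bound: P[∪_{i=1}^{7} A_i] ≤ Σ_i P[A_i] ≤ 7·p = 7·(1/42) = 1/6.
Numerically: 1/6 ≈ 0.167.
Is 1/6 < 1? YES.
Since P[∪ A_i] ≤ 1/6 < 1, the complement has P[∩ A_i^c] ≥ 1 − 1/6 = 5/6 > 0, so some outcome avoids every A_i.

7·p = 1/6 ≈ 0.167; existence CERTIFIED by the union bound.


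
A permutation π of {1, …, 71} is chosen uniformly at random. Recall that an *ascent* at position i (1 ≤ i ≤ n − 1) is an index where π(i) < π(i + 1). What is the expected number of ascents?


Write X = Σ X_I over i = 1, …, 70, with X_I the indicator of one ascent.
There are 70 indicators.
For each fixed i, the pair (π(i), π(i+1)) is a uniformly random ordered pair of distinct values from {1, …, 71}; by symmetry P[π(i) < π(i+1)] = 1/2.
By linearity: E[X] = 70 · (1/2) = (71 − 1) · (1/2) = 35 ≈ 35.000.

E[X] = 35 = 35.000.


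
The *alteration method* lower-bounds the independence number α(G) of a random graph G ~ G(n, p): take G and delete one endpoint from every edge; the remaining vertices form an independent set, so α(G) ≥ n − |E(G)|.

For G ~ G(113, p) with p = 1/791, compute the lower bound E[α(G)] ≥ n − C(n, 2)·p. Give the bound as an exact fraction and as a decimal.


E[|E(G)|] = C(113, 2)·p = 6328 · (1/791) = 8.
E[α(G)] ≥ n − E[|E(G)|] = 113 − 8 = 105.
Numerically: ≈ 105.0000.
(This is only a lower bound; the true E[α(G)] may be larger.)

E[α(G)] ≥ 105 ≈ 105.0000.


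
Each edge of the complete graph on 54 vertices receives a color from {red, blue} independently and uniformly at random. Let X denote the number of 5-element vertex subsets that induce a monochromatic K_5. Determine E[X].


Let X = Σ_S X_S over the C(54, 5) = 3162510 subsets S of size 5, where X_S = 1 if the K_5 on S is monochromatic.
For a fixed S, the K_5 on S has C(5, 2) = 10 edges. P[all 10 edges red] = (1/2)^10, and likewise for blue, so P[monochromatic] = 2·(1/2)^10 = 2^{1 − 10} = 1/512.
By linearity of expectation: E[X] = C(54, 5) · 2^{1 − 10} = 3162510 · 1/512 = 1581255/256.
Numerically: E[X] ≈ 6176.777344.

E[X] = C(54,5)·2^(1−C(5,2)) = 1581255/256 ≈ 6176.777344.


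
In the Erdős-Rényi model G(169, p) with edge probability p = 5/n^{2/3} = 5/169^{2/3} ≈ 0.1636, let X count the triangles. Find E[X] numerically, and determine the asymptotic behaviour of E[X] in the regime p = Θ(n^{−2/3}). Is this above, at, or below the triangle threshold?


Number of potential triangles: C(169, 3) = 790244.
Each occurs with probability p³ ≈ (0.1636)³ ≈ 4.376597e-03.
By linearity: E[X] = C(169, 3)·p³ ≈ 790244 · 4.376597e-03 ≈ 3458.5799.
Since α = 2/3 < 1, p = c/n^{2/3} ≫ 1/n is above the triangle threshold p ~ 1/n. Asymptotically E[X] ~ (c³/6)·n^{3(1−α)} = (5³/6)·n^{1} → ∞; triangles are abundant w.h.p.

E[X] ≈ 3458.5799; in regime p = Θ(1/n^{2/3}) E[X] diverges (above the triangle threshold p ~ 1/n).


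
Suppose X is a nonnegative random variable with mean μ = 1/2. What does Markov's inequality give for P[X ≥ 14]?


μ = E[X] = 1/2, a = 14.
Markov: P[X ≥ 14] ≤ μ/a = (1/2)/14 = 1/28.
Numerically: ≈ 0.0357.
(Since a = 14 > μ = 0.5000, the bound 1/28 is < 1 and informative.)

P[X ≥ 14] ≤ 1/28 ≈ 0.0357.


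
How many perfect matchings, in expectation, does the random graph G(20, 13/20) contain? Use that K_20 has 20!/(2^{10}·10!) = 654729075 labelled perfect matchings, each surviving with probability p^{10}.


K_20 has 20!/(2^{10}·10!) = 654729075 labelled perfect matchings.
For each such perfect matching H, let X_H = 1 if all 10 edges of H are present in G. Then P[X_H = 1] = p^{10} = (13/20)^{10} = 137858491849/10240000000000.
By linearity of expectation: E[X] = Σ_H E[X_H] = 654729075 · p^{10} = 654729075 · 137858491849/10240000000000 = 3610398513967632387/409600000000.
Numerically: E[X] ≈ 8.814e+06.

E[X] = 654729075 · (13/20)^{10} = 3610398513967632387/409600000000 ≈ 8.814e+06.


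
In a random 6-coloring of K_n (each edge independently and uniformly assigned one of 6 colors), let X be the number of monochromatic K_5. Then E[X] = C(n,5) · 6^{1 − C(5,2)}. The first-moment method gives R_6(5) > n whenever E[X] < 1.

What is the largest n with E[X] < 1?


We need C(n, 5) · 6^{1 − 10} < 1, i.e. C(n, 5) < 6^{10 − 1} = 10077696.
Check values of n near the boundary:
  n = 62: C(62, 5) = 6471002; 6471002 < 10077696? YES
  n = 63: C(63, 5) = 7028847; 7028847 < 10077696? YES
  n = 64: C(64, 5) = 7624512; 7624512 < 10077696? YES
  n = 65: C(65, 5) = 8259888; 8259888 < 10077696? YES
  n = 66: C(66, 5) = 8936928; 8936928 < 10077696? YES
  n = 67: C(67, 5) = 9657648; 9657648 < 10077696? YES
  n = 68: C(68, 5) = 10424128; 10424128 < 10077696? NO
  n = 69: C(69, 5) = 11238513; 11238513 < 10077696? NO
  n = 70: C(70, 5) = 12103014; 12103014 < 10077696? NO
The largest n with C(n, 5) < 10077696 is n = 67 (where E[X] = 67067/69984 ≈ 0.9583190). Hence R_6(5) > 67, i.e. R_6(5) ≥ 68.

Largest n = 67; hence R_6(5) > 67.


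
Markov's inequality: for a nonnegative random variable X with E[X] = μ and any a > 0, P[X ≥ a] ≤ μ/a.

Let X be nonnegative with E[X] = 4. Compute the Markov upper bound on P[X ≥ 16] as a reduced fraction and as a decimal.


μ = E[X] = 4, a = 16.
Markov: P[X ≥ 16] ≤ μ/a = (4)/16 = 1/4.
Numerically: ≈ 0.25000.
(Since a = 16 > μ = 4.00000, the bound 1/4 is < 1 and informative.)

P[X ≥ 16] ≤ 1/4 ≈ 0.25000.


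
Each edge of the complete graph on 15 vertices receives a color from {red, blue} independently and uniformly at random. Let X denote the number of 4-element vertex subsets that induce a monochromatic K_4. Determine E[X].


Let X = Σ_S X_S over the C(15, 4) = 1365 subsets S of size 4, where X_S = 1 if the K_4 on S is monochromatic.
For a fixed S, the K_4 on S has C(4, 2) = 6 edges. P[all 6 edges red] = (1/2)^6, and likewise for blue, so P[monochromatic] = 2·(1/2)^6 = 2^{1 − 6} = 1/32.
Summing: E[X] = C(15, 4) · 2^{1 − 6} = 1365 · 1/32 = 1365/32.
Numerically: E[X] ≈ 42.65625.

E[X] = C(15,4)·2^(1−C(4,2)) = 1365/32 ≈ 42.65625.


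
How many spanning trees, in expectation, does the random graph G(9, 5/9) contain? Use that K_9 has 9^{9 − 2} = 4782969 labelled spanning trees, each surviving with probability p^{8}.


K_9 has 9^{9 − 2} = 4782969 labelled spanning trees.
For each such spanning tree H, let X_H = 1 if all 8 edges of H are present in G. Then P[X_H = 1] = p^{8} = (5/9)^{8} = 390625/43046721.
By linearity: E[X] = Σ_H E[X_H] = 4782969 · p^{8} = 4782969 · 390625/43046721 = 390625/9.
Numerically: E[X] ≈ 43402.8.

E[X] = 4782969 · (5/9)^{8} = 390625/9 ≈ 43402.8.


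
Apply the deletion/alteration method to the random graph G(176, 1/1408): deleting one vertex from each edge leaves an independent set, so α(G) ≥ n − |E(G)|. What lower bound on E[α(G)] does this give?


E[|E(G)|] = C(176, 2)·p = 15400 · (1/1408) = 175/16.
E[α(G)] ≥ n − E[|E(G)|] = 176 − 175/16 = 2641/16.
Numerically: ≈ 165.062.
(This is only a lower bound; the true E[α(G)] may be larger.)

E[α(G)] ≥ 2641/16 ≈ 165.062.


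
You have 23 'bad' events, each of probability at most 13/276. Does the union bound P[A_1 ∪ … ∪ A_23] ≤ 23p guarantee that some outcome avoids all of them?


Union bound: P[∪_{i=1}^{23} A_i] ≤ Σ_i P[A_i] ≤ 23·p = 23·(13/276) = 13/12.
Numerically: 13/12 ≈ 1.0833.
Is 13/12 < 1? NO.
Since the bound 13/12 is ≥ 1, the union bound is uninformative here; it does NOT by itself certify existence.

23·p = 13/12 ≈ 1.0833; existence NOT certified by the union bound.


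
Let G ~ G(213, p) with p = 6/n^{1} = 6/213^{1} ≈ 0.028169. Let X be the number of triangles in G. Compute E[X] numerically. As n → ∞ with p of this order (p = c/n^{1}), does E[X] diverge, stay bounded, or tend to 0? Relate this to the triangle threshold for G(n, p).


Number of potential triangles: C(213, 3) = 1587986.
Each occurs with probability p³ ≈ (0.028169)³ ≈ 2.23519255e-05.
By linearity: E[X] = C(213, 3)·p³ ≈ 1587986 · 2.23519255e-05 ≈ 35.494545.
Here α = 1, so p = 6/n is exactly at the triangle threshold p ~ 1/n. Asymptotically E[X] → c³/6 = 6³/6 = 36 ≈ 36.000000, a bounded constant. In this regime the triangle count is asymptotically Poisson(c³/6).

E[X] ≈ 35.494545; in regime p = Θ(1/n^{1}) E[X] stays bounded (at the triangle threshold p ~ 1/n).


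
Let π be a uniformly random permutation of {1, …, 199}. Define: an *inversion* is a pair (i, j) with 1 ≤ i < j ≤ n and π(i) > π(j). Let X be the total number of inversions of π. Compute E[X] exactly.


Write X = Σ X_I over the C(199, 2) = 19701 pairs i < j, with X_I the indicator of one inversion.
There are 19701 indicators.
For each fixed pair i < j, the values π(i) and π(j) are two distinct elements of {1, …, 199} in uniformly random order; by symmetry P[π(i) > π(j)] = 1/2.
By linearity: E[X] = 19701 · (1/2) = C(199, 2) · (1/2) = 19701/2 = 19701/2 ≈ 9850.500000.

E[X] = 19701/2 = 9850.500000.


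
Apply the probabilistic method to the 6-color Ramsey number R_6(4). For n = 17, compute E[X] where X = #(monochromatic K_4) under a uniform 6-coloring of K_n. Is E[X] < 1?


E[X] = C(17, 4) · 6^{1 − 6} = 2380 · 6^{−5} = 2380/7776.
As a reduced fraction: E[X] = 595/1944 ≈ 0.306070.
Is E[X] < 1? YES.
Since E[X] < 1, there exists a 6-coloring of K_{17} with no monochromatic K_4; hence R_6(4) > 17.

E[X] = 595/1944 ≈ 0.306070; E[X] < 1, so R_6(4) > 17.


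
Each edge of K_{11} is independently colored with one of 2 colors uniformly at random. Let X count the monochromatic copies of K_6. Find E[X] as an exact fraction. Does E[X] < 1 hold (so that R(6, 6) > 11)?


E[X] = C(11, 6) · 2^{1 − 15} = 462 · 2^{−14} = 462/16384.
As a reduced fraction: E[X] = 231/8192 ≈ 0.0282.
Is E[X] < 1? YES.
Since E[X] < 1, there exists a 2-coloring of K_{11} with no monochromatic K_6; hence R(6, 6) > 11.

E[X] = 231/8192 ≈ 0.0282; E[X] < 1, so R(6, 6) > 11.


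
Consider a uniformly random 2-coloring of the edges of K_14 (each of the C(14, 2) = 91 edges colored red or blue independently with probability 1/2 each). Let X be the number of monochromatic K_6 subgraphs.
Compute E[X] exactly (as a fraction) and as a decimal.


Let X = Σ_S X_S over the C(14, 6) = 3003 subsets S of size 6, where X_S = 1 if the K_6 on S is monochromatic.
For a fixed S, the K_6 on S has C(6, 2) = 15 edges. P[all 15 edges red] = (1/2)^15, and likewise for blue, so P[monochromatic] = 2·(1/2)^15 = 2^{1 − 15} = 1/16384.
By linearity of expectation: E[X] = C(14, 6) · 2^{1 − 15} = 3003 · 1/16384 = 3003/16384.
Numerically: E[X] ≈ 0.183.

E[X] = C(14,6)·2^(1−C(6,2)) = 3003/16384 ≈ 0.183.


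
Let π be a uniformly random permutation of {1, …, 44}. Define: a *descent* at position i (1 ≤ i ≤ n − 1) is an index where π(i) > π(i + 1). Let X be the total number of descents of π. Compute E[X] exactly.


Write X = Σ X_I over i = 1, …, 43, with X_I the indicator of one descent.
There are 43 indicators.
For each fixed i, the pair (π(i), π(i+1)) is a uniformly random ordered pair of distinct values from {1, …, 44}; by symmetry P[π(i) > π(i+1)] = 1/2.
By linearity: E[X] = 43 · (1/2) = (44 − 1) · (1/2) = 43/2 ≈ 21.5000.

E[X] = 43/2 = 21.5000.


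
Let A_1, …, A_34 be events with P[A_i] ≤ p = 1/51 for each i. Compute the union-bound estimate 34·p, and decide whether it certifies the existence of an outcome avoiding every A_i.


Union bound: P[∪_{i=1}^{34} A_i] ≤ Σ_i P[A_i] ≤ 34·p = 34·(1/51) = 2/3.
Numerically: 2/3 ≈ 0.66667.
Is 2/3 < 1? YES.
Since P[∪ A_i] ≤ 2/3 < 1, the complement has P[∩ A_i^c] ≥ 1 − 2/3 = 1/3 > 0, so some outcome avoids every A_i.

34·p = 2/3 ≈ 0.66667; existence CERTIFIED by the union bound.


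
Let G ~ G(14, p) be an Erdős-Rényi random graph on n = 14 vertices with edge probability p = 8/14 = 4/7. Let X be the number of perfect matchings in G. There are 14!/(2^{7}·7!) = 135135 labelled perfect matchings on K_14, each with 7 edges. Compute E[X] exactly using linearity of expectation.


K_14 has 14!/(2^{7}·7!) = 135135 labelled perfect matchings.
For each such perfect matching H, let X_H = 1 if all 7 edges of H are present in G. Then P[X_H = 1] = p^{7} = (4/7)^{7} = 16384/823543.
By linearity of expectation: E[X] = Σ_H E[X_H] = 135135 · p^{7} = 135135 · 16384/823543 = 316293120/117649.
Numerically: E[X] ≈ 2688.45.

E[X] = 135135 · (4/7)^{7} = 316293120/117649 ≈ 2688.45.


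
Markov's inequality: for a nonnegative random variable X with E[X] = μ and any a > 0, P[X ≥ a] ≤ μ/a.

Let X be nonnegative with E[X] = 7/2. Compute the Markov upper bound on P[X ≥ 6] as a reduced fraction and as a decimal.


μ = E[X] = 7/2, a = 6.
Markov: P[X ≥ 6] ≤ μ/a = (7/2)/6 = 7/12.
Numerically: ≈ 0.583333.
(Since a = 6 > μ = 3.500000, the bound 7/12 is < 1 and informative.)

P[X ≥ 6] ≤ 7/12 ≈ 0.583333.


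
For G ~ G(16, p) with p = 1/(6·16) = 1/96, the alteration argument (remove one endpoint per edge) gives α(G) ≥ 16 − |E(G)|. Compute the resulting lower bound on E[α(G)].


E[|E(G)|] = C(16, 2)·p = 120 · (1/96) = 5/4.
E[α(G)] ≥ n − E[|E(G)|] = 16 − 5/4 = 59/4.
Numerically: ≈ 14.750000.
(This is only a lower bound; the true E[α(G)] may be larger.)

E[α(G)] ≥ 59/4 ≈ 14.750000.


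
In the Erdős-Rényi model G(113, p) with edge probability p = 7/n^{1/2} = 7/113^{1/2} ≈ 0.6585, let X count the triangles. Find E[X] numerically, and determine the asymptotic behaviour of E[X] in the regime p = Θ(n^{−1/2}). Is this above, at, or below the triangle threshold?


Number of potential triangles: C(113, 3) = 234136.
Each occurs with probability p³ ≈ (0.6585)³ ≈ 2.855462e-01.
By linearity: E[X] = C(113, 3)·p³ ≈ 234136 · 2.855462e-01 ≈ 66856.6558.
Since α = 1/2 < 1, p = c/n^{1/2} ≫ 1/n is above the triangle threshold p ~ 1/n. Asymptotically E[X] ~ (c³/6)·n^{3(1−α)} = (7³/6)·n^{1.5} → ∞; triangles are abundant w.h.p.

E[X] ≈ 66856.6558; in regime p = Θ(1/n^{1/2}) E[X] diverges (above the triangle threshold p ~ 1/n).


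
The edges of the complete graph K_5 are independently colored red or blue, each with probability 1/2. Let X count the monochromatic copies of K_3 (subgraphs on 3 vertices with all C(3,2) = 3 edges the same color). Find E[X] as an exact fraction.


Let X = Σ_S X_S over the C(5, 3) = 10 subsets S of size 3, where X_S = 1 if the K_3 on S is monochromatic.
For a fixed S, the K_3 on S has C(3, 2) = 3 edges. P[all 3 edges red] = (1/2)^3, and likewise for blue, so P[monochromatic] = 2·(1/2)^3 = 2^{1 − 3} = 1/4.
By linearity of expectation: E[X] = C(5, 3) · 2^{1 − 3} = 10 · 1/4 = 5/2.
Numerically: E[X] ≈ 2.50000.

E[X] = C(5,3)·2^(1−C(3,2)) = 5/2 ≈ 2.50000.


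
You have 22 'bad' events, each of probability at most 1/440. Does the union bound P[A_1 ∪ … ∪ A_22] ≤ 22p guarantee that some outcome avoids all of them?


Union bound: P[∪_{i=1}^{22} A_i] ≤ Σ_i P[A_i] ≤ 22·p = 22·(1/440) = 1/20.
Numerically: 1/20 ≈ 0.050.
Is 1/20 < 1? YES.
Since P[∪ A_i] ≤ 1/20 < 1, the complement has P[∩ A_i^c] ≥ 1 − 1/20 = 19/20 > 0, so some outcome avoids every A_i.

22·p = 1/20 ≈ 0.050; existence CERTIFIED by the union bound.


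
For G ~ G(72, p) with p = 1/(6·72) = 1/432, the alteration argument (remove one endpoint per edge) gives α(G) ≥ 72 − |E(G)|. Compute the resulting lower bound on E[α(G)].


E[|E(G)|] = C(72, 2)·p = 2556 · (1/432) = 71/12.
E[α(G)] ≥ n − E[|E(G)|] = 72 − 71/12 = 793/12.
Numerically: ≈ 66.083333.
(This is only a lower bound; the true E[α(G)] may be larger.)

E[α(G)] ≥ 793/12 ≈ 66.083333.


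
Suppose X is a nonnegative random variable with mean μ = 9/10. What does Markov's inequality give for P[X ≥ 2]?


μ = E[X] = 9/10, a = 2.
Markov: P[X ≥ 2] ≤ μ/a = (9/10)/2 = 9/20.
Numerically: ≈ 0.4500.
(Since a = 2 > μ = 0.9000, the bound 9/20 is < 1 and informative.)

P[X ≥ 2] ≤ 9/20 ≈ 0.4500.


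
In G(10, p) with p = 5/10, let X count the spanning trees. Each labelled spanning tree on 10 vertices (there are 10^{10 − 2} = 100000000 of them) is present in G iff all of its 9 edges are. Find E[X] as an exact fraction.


K_10 has 10^{10 − 2} = 100000000 labelled spanning trees.
For each such spanning tree H, let X_H = 1 if all 9 edges of H are present in G. Then P[X_H = 1] = p^{9} = (1/2)^{9} = 1/512.
By linearity of expectation: E[X] = Σ_H E[X_H] = 100000000 · p^{9} = 100000000 · 1/512 = 390625/2.
Numerically: E[X] ≈ 1.953e+05.

E[X] = 100000000 · (1/2)^{9} = 390625/2 ≈ 1.953e+05.


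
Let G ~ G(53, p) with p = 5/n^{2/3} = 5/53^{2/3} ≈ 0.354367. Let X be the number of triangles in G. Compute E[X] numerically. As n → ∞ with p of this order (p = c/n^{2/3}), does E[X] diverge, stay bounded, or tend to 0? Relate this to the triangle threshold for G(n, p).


Number of potential triangles: C(53, 3) = 23426.
Each occurs with probability p³ ≈ (0.354367)³ ≈ 4.44998220e-02.
By linearity: E[X] = C(53, 3)·p³ ≈ 23426 · 4.44998220e-02 ≈ 1042.452830.
Since α = 2/3 < 1, p = c/n^{2/3} ≫ 1/n is above the triangle threshold p ~ 1/n. Asymptotically E[X] ~ (c³/6)·n^{3(1−α)} = (5³/6)·n^{1} → ∞; triangles are abundant w.h.p.

E[X] ≈ 1042.452830; in regime p = Θ(1/n^{2/3}) E[X] diverges (above the triangle threshold p ~ 1/n).


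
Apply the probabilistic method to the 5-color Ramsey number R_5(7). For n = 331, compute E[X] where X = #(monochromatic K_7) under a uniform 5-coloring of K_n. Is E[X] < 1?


E[X] = C(331, 7) · 5^{1 − 21} = 81027017349850 · 5^{−20} = 81027017349850/95367431640625.
As a reduced fraction: E[X] = 3241080693994/3814697265625 ≈ 0.8496.
Is E[X] < 1? YES.
Since E[X] < 1, there exists a 5-coloring of K_{331} with no monochromatic K_7; hence R_5(7) > 331.

E[X] = 3241080693994/3814697265625 ≈ 0.8496; E[X] < 1, so R_5(7) > 331.


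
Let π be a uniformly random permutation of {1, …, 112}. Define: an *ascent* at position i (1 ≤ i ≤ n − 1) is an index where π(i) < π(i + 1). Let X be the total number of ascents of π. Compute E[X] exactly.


Write X = Σ X_I over i = 1, …, 111, with X_I the indicator of one ascent.
There are 111 indicators.
For each fixed i, the pair (π(i), π(i+1)) is a uniformly random ordered pair of distinct values from {1, …, 112}; by symmetry P[π(i) < π(i+1)] = 1/2.
By linearity: E[X] = 111 · (1/2) = (112 − 1) · (1/2) = 111/2 ≈ 55.500.

E[X] = 111/2 = 55.500.


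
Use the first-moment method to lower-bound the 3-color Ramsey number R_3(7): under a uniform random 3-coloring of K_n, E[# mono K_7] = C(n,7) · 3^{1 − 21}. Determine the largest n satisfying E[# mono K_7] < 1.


We need C(n, 7) · 3^{1 − 21} < 1, i.e. C(n, 7) < 3^{21 − 1} = 3486784401.
Check values of n near the boundary:
  n = 80: C(80, 7) = 3176716400; 3176716400 < 3486784401? YES
  n = 81: C(81, 7) = 3477216600; 3477216600 < 3486784401? YES
  n = 82: C(82, 7) = 3801756816; 3801756816 < 3486784401? NO
  n = 83: C(83, 7) = 4151918628; 4151918628 < 3486784401? NO
  n = 84: C(84, 7) = 4529365776; 4529365776 < 3486784401? NO
The largest n with C(n, 7) < 3486784401 is n = 81 (where E[X] = 42928600/43046721 ≈ 0.99726). Hence R_3(7) > 81, i.e. R_3(7) ≥ 82.

Largest n = 81; hence R_3(7) > 81.


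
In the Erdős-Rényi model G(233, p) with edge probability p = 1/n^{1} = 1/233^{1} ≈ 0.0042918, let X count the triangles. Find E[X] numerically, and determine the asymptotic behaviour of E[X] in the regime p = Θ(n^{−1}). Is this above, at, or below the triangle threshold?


Number of potential triangles: C(233, 3) = 2081156.
Each occurs with probability p³ ≈ (0.0042918)³ ≈ 7.9055527e-08.
By linearity: E[X] = C(233, 3)·p³ ≈ 2081156 · 7.9055527e-08 ≈ 0.16453.
Here α = 1, so p = 1/n is exactly at the triangle threshold p ~ 1/n. Asymptotically E[X] → c³/6 = 1³/6 = 1/6 ≈ 0.16667, a bounded constant. In this regime the triangle count is asymptotically Poisson(c³/6).

E[X] ≈ 0.16453; in regime p = Θ(1/n^{1}) E[X] stays bounded (at the triangle threshold p ~ 1/n).


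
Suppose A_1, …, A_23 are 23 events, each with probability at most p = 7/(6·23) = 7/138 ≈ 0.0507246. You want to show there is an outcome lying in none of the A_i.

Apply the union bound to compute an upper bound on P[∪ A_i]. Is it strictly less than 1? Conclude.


Union bound: P[∪_{i=1}^{23} A_i] ≤ Σ_i P[A_i] ≤ 23·p = 23·(7/138) = 7/6.
Numerically: 7/6 ≈ 1.1666667.
Is 7/6 < 1? NO.
Since the bound 7/6 is ≥ 1, the union bound is uninformative here; it does NOT by itself certify existence.

23·p = 7/6 ≈ 1.1666667; existence NOT certified by the union bound.


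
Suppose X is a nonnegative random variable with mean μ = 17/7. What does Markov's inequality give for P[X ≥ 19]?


μ = E[X] = 17/7, a = 19.
Markov: P[X ≥ 19] ≤ μ/a = (17/7)/19 = 17/133.
Numerically: ≈ 0.128.
(Since a = 19 > μ = 2.429, the bound 17/133 is < 1 and informative.)

P[X ≥ 19] ≤ 17/133 ≈ 0.128.


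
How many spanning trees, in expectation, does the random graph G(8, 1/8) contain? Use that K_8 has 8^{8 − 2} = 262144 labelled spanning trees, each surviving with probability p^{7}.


K_8 has 8^{8 − 2} = 262144 labelled spanning trees.
For each such spanning tree H, let X_H = 1 if all 7 edges of H are present in G. Then P[X_H = 1] = p^{7} = (1/8)^{7} = 1/2097152.
By linearity of expectation: E[X] = Σ_H E[X_H] = 262144 · p^{7} = 262144 · 1/2097152 = 1/8.
Numerically: E[X] ≈ 0.125.

E[X] = 262144 · (1/8)^{7} = 1/8 ≈ 0.125.


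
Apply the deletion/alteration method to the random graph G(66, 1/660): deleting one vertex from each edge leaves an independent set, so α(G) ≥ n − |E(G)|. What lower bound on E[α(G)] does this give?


E[|E(G)|] = C(66, 2)·p = 2145 · (1/660) = 13/4.
E[α(G)] ≥ n − E[|E(G)|] = 66 − 13/4 = 251/4.
Numerically: ≈ 62.75000.
(This is only a lower bound; the true E[α(G)] may be larger.)

E[α(G)] ≥ 251/4 ≈ 62.75000.


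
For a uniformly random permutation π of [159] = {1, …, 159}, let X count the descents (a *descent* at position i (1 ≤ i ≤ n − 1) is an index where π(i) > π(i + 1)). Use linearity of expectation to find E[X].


Write X = Σ X_I over i = 1, …, 158, with X_I the indicator of one descent.
There are 158 indicators.
For each fixed i, the pair (π(i), π(i+1)) is a uniformly random ordered pair of distinct values from {1, …, 159}; by symmetry P[π(i) > π(i+1)] = 1/2.
By linearity: E[X] = 158 · (1/2) = (159 − 1) · (1/2) = 79 ≈ 79.000.

E[X] = 79 = 79.000.


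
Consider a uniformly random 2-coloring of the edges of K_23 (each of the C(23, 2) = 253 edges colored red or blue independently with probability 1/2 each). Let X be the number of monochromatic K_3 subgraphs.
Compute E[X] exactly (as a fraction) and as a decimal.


Let X = Σ_S X_S over the C(23, 3) = 1771 subsets S of size 3, where X_S = 1 if the K_3 on S is monochromatic.
For a fixed S, the K_3 on S has C(3, 2) = 3 edges. P[all 3 edges red] = (1/2)^3, and likewise for blue, so P[monochromatic] = 2·(1/2)^3 = 2^{1 − 3} = 1/4.
By linearity: E[X] = C(23, 3) · 2^{1 − 3} = 1771 · 1/4 = 1771/4.
Numerically: E[X] ≈ 442.75000.

E[X] = C(23,3)·2^(1−C(3,2)) = 1771/4 ≈ 442.75000.


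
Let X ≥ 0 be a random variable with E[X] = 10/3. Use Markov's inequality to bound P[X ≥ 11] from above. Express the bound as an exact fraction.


μ = E[X] = 10/3, a = 11.
Markov: P[X ≥ 11] ≤ μ/a = (10/3)/11 = 10/33.
Numerically: ≈ 0.303030.
(Since a = 11 > μ = 3.333333, the bound 10/33 is < 1 and informative.)

P[X ≥ 11] ≤ 10/33 ≈ 0.303030.


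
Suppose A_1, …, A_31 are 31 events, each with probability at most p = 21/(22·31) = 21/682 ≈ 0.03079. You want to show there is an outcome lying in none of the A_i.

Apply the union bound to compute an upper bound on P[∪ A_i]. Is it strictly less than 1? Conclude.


Union bound: P[∪_{i=1}^{31} A_i] ≤ Σ_i P[A_i] ≤ 31·p = 31·(21/682) = 21/22.
Numerically: 21/22 ≈ 0.95455.
Is 21/22 < 1? YES.
Since P[∪ A_i] ≤ 21/22 < 1, the complement has P[∩ A_i^c] ≥ 1 − 21/22 = 1/22 > 0, so some outcome avoids every A_i.

31·p = 21/22 ≈ 0.95455; existence CERTIFIED by the union bound.


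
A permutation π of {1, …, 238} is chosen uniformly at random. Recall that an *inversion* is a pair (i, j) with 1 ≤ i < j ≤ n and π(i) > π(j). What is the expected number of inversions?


Write X = Σ X_I over the C(238, 2) = 28203 pairs i < j, with X_I the indicator of one inversion.
There are 28203 indicators.
For each fixed pair i < j, the values π(i) and π(j) are two distinct elements of {1, …, 238} in uniformly random order; by symmetry P[π(i) > π(j)] = 1/2.
By linearity: E[X] = 28203 · (1/2) = C(238, 2) · (1/2) = 28203/2 = 28203/2 ≈ 14101.50000.

E[X] = 28203/2 = 14101.50000.


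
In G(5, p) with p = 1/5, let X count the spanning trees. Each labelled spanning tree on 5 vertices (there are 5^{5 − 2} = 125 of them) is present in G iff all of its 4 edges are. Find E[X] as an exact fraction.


K_5 has 5^{5 − 2} = 125 labelled spanning trees.
For each such spanning tree H, let X_H = 1 if all 4 edges of H are present in G. Then P[X_H = 1] = p^{4} = (1/5)^{4} = 1/625.
By linearity: E[X] = Σ_H E[X_H] = 125 · p^{4} = 125 · 1/625 = 1/5.
Numerically: E[X] ≈ 0.2.

E[X] = 125 · (1/5)^{4} = 1/5 ≈ 0.2.


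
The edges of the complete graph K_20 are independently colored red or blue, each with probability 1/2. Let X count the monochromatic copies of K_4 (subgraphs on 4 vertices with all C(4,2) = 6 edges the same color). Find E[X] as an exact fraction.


Let X = Σ_S X_S over the C(20, 4) = 4845 subsets S of size 4, where X_S = 1 if the K_4 on S is monochromatic.
For a fixed S, the K_4 on S has C(4, 2) = 6 edges. P[all 6 edges red] = (1/2)^6, and likewise for blue, so P[monochromatic] = 2·(1/2)^6 = 2^{1 − 6} = 1/32.
Summing: E[X] = C(20, 4) · 2^{1 − 6} = 4845 · 1/32 = 4845/32.
Numerically: E[X] ≈ 151.406.

E[X] = C(20,4)·2^(1−C(4,2)) = 4845/32 ≈ 151.406.


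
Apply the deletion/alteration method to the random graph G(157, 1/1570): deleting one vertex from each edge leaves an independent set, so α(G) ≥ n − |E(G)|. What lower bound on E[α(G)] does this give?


E[|E(G)|] = C(157, 2)·p = 12246 · (1/1570) = 39/5.
E[α(G)] ≥ n − E[|E(G)|] = 157 − 39/5 = 746/5.
Numerically: ≈ 149.20000.
(This is only a lower bound; the true E[α(G)] may be larger.)

E[α(G)] ≥ 746/5 ≈ 149.20000.


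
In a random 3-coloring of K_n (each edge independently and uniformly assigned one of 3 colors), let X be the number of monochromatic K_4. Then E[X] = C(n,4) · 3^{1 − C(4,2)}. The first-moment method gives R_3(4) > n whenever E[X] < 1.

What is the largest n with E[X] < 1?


We need C(n, 4) · 3^{1 − 6} < 1, i.e. C(n, 4) < 3^{6 − 1} = 243.
Check values of n near the boundary:
  n = 8: C(8, 4) = 70; 70 < 243? YES
  n = 9: C(9, 4) = 126; 126 < 243? YES
  n = 10: C(10, 4) = 210; 210 < 243? YES
  n = 11: C(11, 4) = 330; 330 < 243? NO
  n = 12: C(12, 4) = 495; 495 < 243? NO
The largest n with C(n, 4) < 243 is n = 10 (where E[X] = 70/81 ≈ 0.86420). Hence R_3(4) > 10, i.e. R_3(4) ≥ 11.

Largest n = 10; hence R_3(4) > 10.
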